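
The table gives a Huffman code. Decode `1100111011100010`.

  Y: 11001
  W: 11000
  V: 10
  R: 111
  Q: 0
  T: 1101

Read left to right; each codeword is recognised as soon as it completes (prefix code):
  11001→Y | 1101→T | 11000→W | 10→V
Decoded message: YTWV

YTWV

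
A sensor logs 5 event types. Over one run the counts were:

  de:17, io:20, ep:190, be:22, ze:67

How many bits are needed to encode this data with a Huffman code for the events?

538

Build the Huffman tree bottom-up:
merge de(17) and io(20): 37
merge be(22) and 37: 59
merge 59 and ze(67): 126
merge 126 and ep(190): 316
Total encoded bits = sum of merged weights = 37 + 59 + 126 + 316 = 538.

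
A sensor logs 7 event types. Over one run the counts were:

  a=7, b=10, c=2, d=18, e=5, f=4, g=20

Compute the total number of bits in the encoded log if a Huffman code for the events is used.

166

Greedily combine the two least-frequent nodes:
c(2) + f(4) → 6
e(5) + 6 → 11
a(7) + b(10) → 17
11 + 17 → 28
d(18) + g(20) → 38
28 + 38 → 66
The encoded length is the sum of every internal node's weight: 6 + 11 + 17 + 28 + 38 + 66 = 166 bits.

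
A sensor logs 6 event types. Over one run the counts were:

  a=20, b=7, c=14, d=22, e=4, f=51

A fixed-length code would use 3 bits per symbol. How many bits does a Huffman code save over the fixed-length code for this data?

91

Fixed-length: 3 bits × 118 symbols = 354 bits.
Huffman merges:
e(4) + b(7) → 11
11 + c(14) → 25
a(20) + d(22) → 42
25 + 42 → 67
f(51) + 67 → 118
Huffman total = 11 + 25 + 42 + 67 + 118 = 263 bits.
Saving = 354 − 263 = 91 bits.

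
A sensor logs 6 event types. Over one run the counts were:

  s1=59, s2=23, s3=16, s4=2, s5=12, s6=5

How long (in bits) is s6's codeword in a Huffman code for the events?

5

Huffman merges, smallest pair first:
combine s4(2), s6(5) → 7
combine 7, s5(12) → 19
combine s3(16), 19 → 35
combine s2(23), 35 → 58
combine 58, s1(59) → 117
s6 sits 5 levels below the root, so its codeword is 5 bits.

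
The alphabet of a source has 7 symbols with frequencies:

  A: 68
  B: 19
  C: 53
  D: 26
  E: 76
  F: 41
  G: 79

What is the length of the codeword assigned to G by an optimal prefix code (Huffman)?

2

Huffman merges, smallest pair first:
combine B(19), D(26) → 45
combine F(41), 45 → 86
combine C(53), A(68) → 121
combine E(76), G(79) → 155
combine 86, 121 → 207
combine 155, 207 → 362
G sits 2 levels below the root, so its codeword is 2 bits.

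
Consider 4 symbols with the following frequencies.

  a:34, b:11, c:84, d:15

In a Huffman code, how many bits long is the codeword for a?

Build the tree from the bottom:
combine b(11), d(15) → 26
combine 26, a(34) → 60
combine 60, c(84) → 144
a's leaf is at depth 2, giving a 2-bit codeword.

2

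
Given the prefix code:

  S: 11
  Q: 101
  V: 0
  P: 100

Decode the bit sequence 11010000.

SVPVV

Read left to right; each codeword is recognised as soon as it completes (prefix code):
  11→S | 0→V | 100→P | 0→V | 0→V
Decoded message: SVPVV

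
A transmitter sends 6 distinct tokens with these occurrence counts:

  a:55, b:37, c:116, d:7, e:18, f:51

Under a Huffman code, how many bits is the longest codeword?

Merge the two lowest-weight nodes at each step:
merge d(7) and e(18): 25
merge 25 and b(37): 62
merge f(51) and a(55): 106
merge 62 and 106: 168
merge c(116) and 168: 284
The first pair merged (d, e) ends up deepest, at depth 4.

4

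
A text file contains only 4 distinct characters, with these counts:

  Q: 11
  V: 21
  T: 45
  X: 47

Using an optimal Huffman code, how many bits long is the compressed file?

233

Greedily combine the two least-frequent nodes:
Q(11) + V(21) → 32
32 + T(45) → 77
X(47) + 77 → 124
The encoded length is the sum of every internal node's weight: 32 + 77 + 124 = 233 bits.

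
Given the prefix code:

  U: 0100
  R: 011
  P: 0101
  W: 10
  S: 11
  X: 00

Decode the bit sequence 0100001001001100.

UXWUSX

Read left to right; each codeword is recognised as soon as it completes (prefix code):
  0100→U | 00→X | 10→W | 0100→U | 11→S | 00→X
Decoded message: UXWUSX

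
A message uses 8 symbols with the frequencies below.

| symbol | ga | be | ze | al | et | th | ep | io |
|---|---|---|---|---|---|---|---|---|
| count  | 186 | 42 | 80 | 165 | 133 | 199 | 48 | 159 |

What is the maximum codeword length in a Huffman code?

Merge the two lowest-weight nodes at each step:
be(42) + ep(48) → 90
ze(80) + 90 → 170
et(133) + io(159) → 292
al(165) + 170 → 335
ga(186) + th(199) → 385
292 + 335 → 627
385 + 627 → 1012
The first pair merged (be, ep) ends up deepest, at depth 5.

5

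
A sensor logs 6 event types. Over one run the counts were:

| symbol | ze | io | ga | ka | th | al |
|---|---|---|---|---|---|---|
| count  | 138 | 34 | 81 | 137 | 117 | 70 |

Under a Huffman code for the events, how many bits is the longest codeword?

4

Merge the two lowest-weight nodes at each step:
io(34) + al(70) → 104
ga(81) + 104 → 185
th(117) + ka(137) → 254
ze(138) + 185 → 323
254 + 323 → 577
The rarest symbols sit at the bottom; the longest codeword is 4 bits.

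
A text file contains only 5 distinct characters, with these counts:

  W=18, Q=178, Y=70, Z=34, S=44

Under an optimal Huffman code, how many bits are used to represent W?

4

Repeatedly merge the two smallest:
combine W(18), Z(34) → 52
combine S(44), 52 → 96
combine Y(70), 96 → 166
combine 166, Q(178) → 344
W sits 4 levels below the root, so its codeword is 4 bits.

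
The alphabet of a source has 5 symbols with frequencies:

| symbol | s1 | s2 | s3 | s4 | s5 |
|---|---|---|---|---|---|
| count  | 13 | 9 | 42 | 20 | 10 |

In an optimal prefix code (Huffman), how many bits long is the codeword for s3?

Huffman merges, smallest pair first:
merge s2(9) and s5(10): 19
merge s1(13) and 19: 32
merge s4(20) and 32: 52
merge s3(42) and 52: 94
s3 is a child of the root — depth 1, so its codeword is a single bit.

1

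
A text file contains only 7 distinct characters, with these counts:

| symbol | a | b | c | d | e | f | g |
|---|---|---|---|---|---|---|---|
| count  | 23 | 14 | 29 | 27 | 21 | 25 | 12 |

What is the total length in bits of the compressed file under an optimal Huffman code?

Greedily combine the two least-frequent nodes:
combine g(12), b(14) → 26
combine e(21), a(23) → 44
combine f(25), 26 → 51
combine d(27), c(29) → 56
combine 44, 51 → 95
combine 56, 95 → 151
Total encoded bits = sum of merged weights = 26 + 44 + 51 + 56 + 95 + 151 = 423.

423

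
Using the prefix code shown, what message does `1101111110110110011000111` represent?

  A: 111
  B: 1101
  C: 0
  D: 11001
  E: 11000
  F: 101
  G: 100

Read left to right; each codeword is recognised as soon as it completes (prefix code):
  1101→B | 111→A | 1101→B | 101→F | 100→G | 11000→E | 111→A
Decoded message: BABFGEA

BABFGEA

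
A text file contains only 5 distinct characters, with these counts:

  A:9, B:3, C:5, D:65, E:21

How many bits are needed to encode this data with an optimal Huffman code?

166

Merge the two smallest weights repeatedly:
combine B(3), C(5) → 8
combine 8, A(9) → 17
combine 17, E(21) → 38
combine 38, D(65) → 103
Each symbol's bit-cost is frequency × depth; summing gives 166 bits (equivalently 8 + 17 + 38 + 103).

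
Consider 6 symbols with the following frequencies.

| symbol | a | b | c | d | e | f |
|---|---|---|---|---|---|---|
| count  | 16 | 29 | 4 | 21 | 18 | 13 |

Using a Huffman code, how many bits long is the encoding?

252

Greedily combine the two least-frequent nodes:
combine c(4), f(13) → 17
combine a(16), 17 → 33
combine e(18), d(21) → 39
combine b(29), 33 → 62
combine 39, 62 → 101
Each symbol's bit-cost is frequency × depth; summing gives 252 bits (equivalently 17 + 33 + 39 + 62 + 101).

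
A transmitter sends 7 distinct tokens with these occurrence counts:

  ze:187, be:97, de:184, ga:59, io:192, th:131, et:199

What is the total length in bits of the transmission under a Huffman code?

Build the Huffman tree bottom-up:
combine ga(59), be(97) → 156
combine th(131), 156 → 287
combine de(184), ze(187) → 371
combine io(192), et(199) → 391
combine 287, 371 → 658
combine 391, 658 → 1049
The encoded length is the sum of every internal node's weight: 156 + 287 + 371 + 391 + 658 + 1049 = 2912 bits.

2912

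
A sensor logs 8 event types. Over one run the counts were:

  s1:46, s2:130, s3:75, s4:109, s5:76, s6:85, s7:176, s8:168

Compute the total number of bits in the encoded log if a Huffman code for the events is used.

Merge the two smallest weights repeatedly:
combine s1(46), s3(75) → 121
combine s5(76), s6(85) → 161
combine s4(109), 121 → 230
combine s2(130), 161 → 291
combine s8(168), s7(176) → 344
combine 230, 291 → 521
combine 344, 521 → 865
Each symbol's bit-cost is frequency × depth; summing gives 2533 bits (equivalently 121 + 161 + 230 + 291 + 344 + 521 + 865).

2533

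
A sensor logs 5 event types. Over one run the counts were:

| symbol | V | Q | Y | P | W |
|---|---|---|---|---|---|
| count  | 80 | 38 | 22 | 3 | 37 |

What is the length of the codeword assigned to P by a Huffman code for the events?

4

Huffman merges, smallest pair first:
merge P(3) and Y(22): 25
merge 25 and W(37): 62
merge Q(38) and 62: 100
merge V(80) and 100: 180
P's leaf is at depth 4, giving a 4-bit codeword.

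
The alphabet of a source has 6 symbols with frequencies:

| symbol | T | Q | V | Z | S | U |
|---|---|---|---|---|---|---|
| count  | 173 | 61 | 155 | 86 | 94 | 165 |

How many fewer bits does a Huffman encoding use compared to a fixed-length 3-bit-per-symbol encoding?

Fixed-length: 3 bits × 734 symbols = 2202 bits.
Huffman merges:
combine Q(61), Z(86) → 147
combine S(94), 147 → 241
combine V(155), U(165) → 320
combine T(173), 241 → 414
combine 320, 414 → 734
Huffman total = 147 + 241 + 320 + 414 + 734 = 1856 bits.
Saving = 2202 − 1856 = 346 bits.

346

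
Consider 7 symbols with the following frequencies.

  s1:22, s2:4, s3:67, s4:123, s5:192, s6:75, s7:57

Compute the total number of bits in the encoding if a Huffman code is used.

1331

Greedily combine the two least-frequent nodes:
s2(4) + s1(22) → 26
26 + s7(57) → 83
s3(67) + s6(75) → 142
83 + s4(123) → 206
142 + s5(192) → 334
206 + 334 → 540
Total encoded bits = sum of merged weights = 26 + 83 + 142 + 206 + 334 + 540 = 1331.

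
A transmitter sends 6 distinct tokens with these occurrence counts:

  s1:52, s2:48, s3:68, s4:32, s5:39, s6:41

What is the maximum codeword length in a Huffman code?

3

Merge the two lowest-weight nodes at each step:
s4(32) + s5(39) → 71
s6(41) + s2(48) → 89
s1(52) + s3(68) → 120
71 + 89 → 160
120 + 160 → 280
The rarest symbols sit at the bottom; the longest codeword is 3 bits.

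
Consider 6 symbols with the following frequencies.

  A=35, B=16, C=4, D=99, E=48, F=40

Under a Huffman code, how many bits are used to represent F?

3

Repeatedly merge the two smallest:
merge C(4) and B(16): 20
merge 20 and A(35): 55
merge F(40) and E(48): 88
merge 55 and 88: 143
merge D(99) and 143: 242
The subtree containing F is merged 3 times, so code length = 3.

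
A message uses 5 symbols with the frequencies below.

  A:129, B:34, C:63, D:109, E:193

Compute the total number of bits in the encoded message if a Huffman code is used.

1153

Greedily combine the two least-frequent nodes:
merge B(34) and C(63): 97
merge 97 and D(109): 206
merge A(129) and E(193): 322
merge 206 and 322: 528
Total encoded bits = sum of merged weights = 97 + 206 + 322 + 528 = 1153.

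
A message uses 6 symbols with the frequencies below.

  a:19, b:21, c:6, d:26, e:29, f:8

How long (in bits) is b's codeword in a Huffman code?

Repeatedly merge the two smallest:
merge c(6) and f(8): 14
merge 14 and a(19): 33
merge b(21) and d(26): 47
merge e(29) and 33: 62
merge 47 and 62: 109
b's leaf is at depth 2, giving a 2-bit codeword.

2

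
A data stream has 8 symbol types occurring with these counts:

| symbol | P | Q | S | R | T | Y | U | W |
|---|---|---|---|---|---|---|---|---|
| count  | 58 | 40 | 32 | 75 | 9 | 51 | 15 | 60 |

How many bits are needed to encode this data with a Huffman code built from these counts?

Merge the two smallest weights repeatedly:
merge T(9) and U(15): 24
merge 24 and S(32): 56
merge Q(40) and Y(51): 91
merge 56 and P(58): 114
merge W(60) and R(75): 135
merge 91 and 114: 205
merge 135 and 205: 340
The encoded length is the sum of every internal node's weight: 24 + 56 + 91 + 114 + 135 + 205 + 340 = 965 bits.

965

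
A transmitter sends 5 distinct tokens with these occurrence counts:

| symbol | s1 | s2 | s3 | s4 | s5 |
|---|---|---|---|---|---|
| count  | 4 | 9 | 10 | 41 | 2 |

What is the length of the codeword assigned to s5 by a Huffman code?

Build the tree from the bottom:
combine s5(2), s1(4) → 6
combine 6, s2(9) → 15
combine s3(10), 15 → 25
combine 25, s4(41) → 66
s5 sits 4 levels below the root, so its codeword is 4 bits.

4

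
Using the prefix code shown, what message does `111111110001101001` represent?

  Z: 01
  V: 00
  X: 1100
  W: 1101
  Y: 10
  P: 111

PPXZYYZ

Read left to right; each codeword is recognised as soon as it completes (prefix code):
  111→P | 111→P | 1100→X | 01→Z | 10→Y | 10→Y | 01→Z
Decoded message: PPXZYYZ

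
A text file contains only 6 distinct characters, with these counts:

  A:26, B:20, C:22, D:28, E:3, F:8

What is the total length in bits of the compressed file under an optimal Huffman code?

256

Greedily combine the two least-frequent nodes:
merge E(3) and F(8): 11
merge 11 and B(20): 31
merge C(22) and A(26): 48
merge D(28) and 31: 59
merge 48 and 59: 107
Each symbol's bit-cost is frequency × depth; summing gives 256 bits (equivalently 11 + 31 + 48 + 59 + 107).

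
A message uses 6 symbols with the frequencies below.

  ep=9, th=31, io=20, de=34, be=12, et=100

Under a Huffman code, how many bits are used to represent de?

3

Huffman merges, smallest pair first:
combine ep(9), be(12) → 21
combine io(20), 21 → 41
combine th(31), de(34) → 65
combine 41, 65 → 106
combine et(100), 106 → 206
The subtree containing de is merged 3 times, so code length = 3.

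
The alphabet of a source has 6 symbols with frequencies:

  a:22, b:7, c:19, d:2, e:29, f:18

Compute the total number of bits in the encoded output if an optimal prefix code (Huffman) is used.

230

Merge the two smallest weights repeatedly:
combine d(2), b(7) → 9
combine 9, f(18) → 27
combine c(19), a(22) → 41
combine 27, e(29) → 56
combine 41, 56 → 97
The encoded length is the sum of every internal node's weight: 9 + 27 + 41 + 56 + 97 = 230 bits.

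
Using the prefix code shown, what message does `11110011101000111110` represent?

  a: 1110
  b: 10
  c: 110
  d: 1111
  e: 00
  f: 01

Read left to right; each codeword is recognised as soon as it completes (prefix code):
  1111→d | 00→e | 1110→a | 10→b | 00→e | 1111→d | 10→b
Decoded message: deabedb

deabedb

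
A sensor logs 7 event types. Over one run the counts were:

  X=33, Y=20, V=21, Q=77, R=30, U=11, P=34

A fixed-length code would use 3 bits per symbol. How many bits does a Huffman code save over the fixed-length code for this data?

Fixed-length: 3 bits × 226 symbols = 678 bits.
Huffman merges:
combine U(11), Y(20) → 31
combine V(21), R(30) → 51
combine 31, X(33) → 64
combine P(34), 51 → 85
combine 64, Q(77) → 141
combine 85, 141 → 226
Huffman total = 31 + 51 + 64 + 85 + 141 + 226 = 598 bits.
Saving = 678 − 598 = 80 bits.

80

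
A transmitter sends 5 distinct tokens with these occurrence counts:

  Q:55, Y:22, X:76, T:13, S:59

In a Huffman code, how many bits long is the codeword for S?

Build the tree from the bottom:
T(13) + Y(22) → 35
35 + Q(55) → 90
S(59) + X(76) → 135
90 + 135 → 225
S's leaf is at depth 2, giving a 2-bit codeword.

2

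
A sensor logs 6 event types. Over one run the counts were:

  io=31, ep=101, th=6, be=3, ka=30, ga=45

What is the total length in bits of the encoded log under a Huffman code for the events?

449

Greedily combine the two least-frequent nodes:
merge be(3) and th(6): 9
merge 9 and ka(30): 39
merge io(31) and 39: 70
merge ga(45) and 70: 115
merge ep(101) and 115: 216
Total encoded bits = sum of merged weights = 9 + 39 + 70 + 115 + 216 = 449.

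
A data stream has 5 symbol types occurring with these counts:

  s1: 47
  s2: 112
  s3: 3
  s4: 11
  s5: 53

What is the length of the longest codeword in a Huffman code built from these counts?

Merge the two lowest-weight nodes at each step:
combine s3(3), s4(11) → 14
combine 14, s1(47) → 61
combine s5(53), 61 → 114
combine s2(112), 114 → 226
The first pair merged (s3, s4) ends up deepest, at depth 4.

4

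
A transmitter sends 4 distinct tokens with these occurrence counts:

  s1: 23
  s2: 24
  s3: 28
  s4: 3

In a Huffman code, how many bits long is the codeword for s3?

Build the tree from the bottom:
merge s4(3) and s1(23): 26
merge s2(24) and 26: 50
merge s3(28) and 50: 78
s3 is a child of the root — depth 1, so its codeword is a single bit.

1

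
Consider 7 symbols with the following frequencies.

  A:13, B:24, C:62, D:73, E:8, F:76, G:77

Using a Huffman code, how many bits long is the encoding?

Build the Huffman tree bottom-up:
E(8) + A(13) → 21
21 + B(24) → 45
45 + C(62) → 107
D(73) + F(76) → 149
G(77) + 107 → 184
149 + 184 → 333
Each symbol's bit-cost is frequency × depth; summing gives 839 bits (equivalently 21 + 45 + 107 + 149 + 184 + 333).

839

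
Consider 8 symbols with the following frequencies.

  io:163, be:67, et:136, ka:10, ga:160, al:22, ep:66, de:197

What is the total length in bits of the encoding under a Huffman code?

Merge the two smallest weights repeatedly:
merge ka(10) and al(22): 32
merge 32 and ep(66): 98
merge be(67) and 98: 165
merge et(136) and ga(160): 296
merge io(163) and 165: 328
merge de(197) and 296: 493
merge 328 and 493: 821
Total encoded bits = sum of merged weights = 32 + 98 + 165 + 296 + 328 + 493 + 821 = 2233.

2233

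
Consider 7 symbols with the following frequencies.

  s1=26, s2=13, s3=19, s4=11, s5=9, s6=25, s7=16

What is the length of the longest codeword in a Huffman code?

4

Merge the two lowest-weight nodes at each step:
s5(9) + s4(11) → 20
s2(13) + s7(16) → 29
s3(19) + 20 → 39
s6(25) + s1(26) → 51
29 + 39 → 68
51 + 68 → 119
The rarest symbols sit at the bottom; the longest codeword is 4 bits.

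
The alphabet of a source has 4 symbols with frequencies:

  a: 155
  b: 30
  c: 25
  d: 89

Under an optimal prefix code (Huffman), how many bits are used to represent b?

3

Build the tree from the bottom:
combine c(25), b(30) → 55
combine 55, d(89) → 144
combine 144, a(155) → 299
b's leaf is at depth 3, giving a 3-bit codeword.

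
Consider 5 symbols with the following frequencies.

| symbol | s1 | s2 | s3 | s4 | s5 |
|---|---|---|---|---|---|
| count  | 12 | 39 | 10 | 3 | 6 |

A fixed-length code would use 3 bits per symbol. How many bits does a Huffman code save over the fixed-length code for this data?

Fixed-length: 3 bits × 70 symbols = 210 bits.
Huffman merges:
combine s4(3), s5(6) → 9
combine 9, s3(10) → 19
combine s1(12), 19 → 31
combine 31, s2(39) → 70
Huffman total = 9 + 19 + 31 + 70 = 129 bits.
Saving = 210 − 129 = 81 bits.

81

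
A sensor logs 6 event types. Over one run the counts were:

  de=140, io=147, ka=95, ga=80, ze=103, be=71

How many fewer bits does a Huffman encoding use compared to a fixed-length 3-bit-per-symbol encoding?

Fixed-length: 3 bits × 636 symbols = 1908 bits.
Huffman merges:
be(71) + ga(80) → 151
ka(95) + ze(103) → 198
de(140) + io(147) → 287
151 + 198 → 349
287 + 349 → 636
Huffman total = 151 + 198 + 287 + 349 + 636 = 1621 bits.
Saving = 1908 − 1621 = 287 bits.

287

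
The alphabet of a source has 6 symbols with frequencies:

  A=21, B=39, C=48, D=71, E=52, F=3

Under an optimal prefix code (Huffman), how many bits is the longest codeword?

Merge the two lowest-weight nodes at each step:
F(3) + A(21) → 24
24 + B(39) → 63
C(48) + E(52) → 100
63 + D(71) → 134
100 + 134 → 234
The rarest symbols sit at the bottom; the longest codeword is 4 bits.

4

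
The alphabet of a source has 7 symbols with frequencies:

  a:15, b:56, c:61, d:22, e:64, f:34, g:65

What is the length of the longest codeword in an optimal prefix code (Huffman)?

4

Merge the two lowest-weight nodes at each step:
a(15) + d(22) → 37
f(34) + 37 → 71
b(56) + c(61) → 117
e(64) + g(65) → 129
71 + 117 → 188
129 + 188 → 317
The first pair merged (a, d) ends up deepest, at depth 4.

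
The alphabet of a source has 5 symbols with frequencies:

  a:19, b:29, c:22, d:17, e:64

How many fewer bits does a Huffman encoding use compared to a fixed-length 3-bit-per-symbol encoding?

128

Fixed-length: 3 bits × 151 symbols = 453 bits.
Huffman merges:
merge d(17) and a(19): 36
merge c(22) and b(29): 51
merge 36 and 51: 87
merge e(64) and 87: 151
Huffman total = 36 + 51 + 87 + 151 = 325 bits.
Saving = 453 − 325 = 128 bits.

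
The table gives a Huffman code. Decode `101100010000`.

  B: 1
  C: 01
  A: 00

Read left to right; each codeword is recognised as soon as it completes (prefix code):
  1→B | 01→C | 1→B | 00→A | 01→C | 00→A | 00→A
Decoded message: BCBACAA

BCBACAA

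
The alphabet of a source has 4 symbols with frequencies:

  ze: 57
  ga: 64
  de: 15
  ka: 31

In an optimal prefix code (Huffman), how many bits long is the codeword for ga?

1

Huffman merges, smallest pair first:
de(15) + ka(31) → 46
46 + ze(57) → 103
ga(64) + 103 → 167
ga is merged only at the final step, so code length = 1.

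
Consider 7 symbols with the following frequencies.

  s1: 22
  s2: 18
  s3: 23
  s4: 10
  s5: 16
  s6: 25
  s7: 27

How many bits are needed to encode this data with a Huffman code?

Merge the two smallest weights repeatedly:
merge s4(10) and s5(16): 26
merge s2(18) and s1(22): 40
merge s3(23) and s6(25): 48
merge 26 and s7(27): 53
merge 40 and 48: 88
merge 53 and 88: 141
Total encoded bits = sum of merged weights = 26 + 40 + 48 + 53 + 88 + 141 = 396.

396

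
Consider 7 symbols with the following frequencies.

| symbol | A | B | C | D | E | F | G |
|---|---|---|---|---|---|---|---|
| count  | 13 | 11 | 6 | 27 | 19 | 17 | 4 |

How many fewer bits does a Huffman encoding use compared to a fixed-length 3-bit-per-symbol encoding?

36

Fixed-length: 3 bits × 97 symbols = 291 bits.
Huffman merges:
merge G(4) and C(6): 10
merge 10 and B(11): 21
merge A(13) and F(17): 30
merge E(19) and 21: 40
merge D(27) and 30: 57
merge 40 and 57: 97
Huffman total = 10 + 21 + 30 + 40 + 57 + 97 = 255 bits.
Saving = 291 − 255 = 36 bits.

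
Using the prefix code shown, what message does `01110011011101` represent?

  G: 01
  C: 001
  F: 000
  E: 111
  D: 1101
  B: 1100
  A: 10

Read left to right; each codeword is recognised as soon as it completes (prefix code):
  01→G | 1100→B | 1101→D | 1101→D
Decoded message: GBDD

GBDD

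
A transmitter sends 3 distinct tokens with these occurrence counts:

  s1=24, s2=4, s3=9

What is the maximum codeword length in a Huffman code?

2

Merge the two lowest-weight nodes at each step:
merge s2(4) and s3(9): 13
merge 13 and s1(24): 37
Maximum depth reached is 2.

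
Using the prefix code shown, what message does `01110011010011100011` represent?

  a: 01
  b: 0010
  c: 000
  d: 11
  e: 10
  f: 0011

Read left to right; each codeword is recognised as soon as it completes (prefix code):
  01→a | 11→d | 0011→f | 01→a | 0011→f | 10→e | 0011→f
Decoded message: adfafef

adfafef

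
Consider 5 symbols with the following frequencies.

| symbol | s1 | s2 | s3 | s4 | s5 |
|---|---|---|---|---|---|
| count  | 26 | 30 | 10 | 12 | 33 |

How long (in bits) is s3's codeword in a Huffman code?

Huffman merges, smallest pair first:
combine s3(10), s4(12) → 22
combine 22, s1(26) → 48
combine s2(30), s5(33) → 63
combine 48, 63 → 111
s3's leaf is at depth 3, giving a 3-bit codeword.

3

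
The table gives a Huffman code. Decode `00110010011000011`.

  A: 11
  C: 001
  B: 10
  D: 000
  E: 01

CBECBDA

Read left to right; each codeword is recognised as soon as it completes (prefix code):
  001→C | 10→B | 01→E | 001→C | 10→B | 000→D | 11→A
Decoded message: CBECBDA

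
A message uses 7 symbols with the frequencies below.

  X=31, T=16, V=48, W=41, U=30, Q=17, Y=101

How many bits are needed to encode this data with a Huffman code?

736

Greedily combine the two least-frequent nodes:
combine T(16), Q(17) → 33
combine U(30), X(31) → 61
combine 33, W(41) → 74
combine V(48), 61 → 109
combine 74, Y(101) → 175
combine 109, 175 → 284
Each symbol's bit-cost is frequency × depth; summing gives 736 bits (equivalently 33 + 61 + 74 + 109 + 175 + 284).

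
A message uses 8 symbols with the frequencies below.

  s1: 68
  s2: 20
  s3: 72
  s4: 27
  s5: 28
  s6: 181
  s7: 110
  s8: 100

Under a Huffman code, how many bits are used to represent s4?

Huffman merges, smallest pair first:
combine s2(20), s4(27) → 47
combine s5(28), 47 → 75
combine s1(68), s3(72) → 140
combine 75, s8(100) → 175
combine s7(110), 140 → 250
combine 175, s6(181) → 356
combine 250, 356 → 606
s4's leaf is at depth 5, giving a 5-bit codeword.

5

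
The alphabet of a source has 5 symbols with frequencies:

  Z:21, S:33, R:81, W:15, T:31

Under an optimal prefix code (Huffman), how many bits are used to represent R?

Build the tree from the bottom:
merge W(15) and Z(21): 36
merge T(31) and S(33): 64
merge 36 and 64: 100
merge R(81) and 100: 181
R is a child of the root — depth 1, so its codeword is a single bit.

1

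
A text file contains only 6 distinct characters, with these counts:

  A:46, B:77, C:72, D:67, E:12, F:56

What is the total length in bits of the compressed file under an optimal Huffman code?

Merge the two smallest weights repeatedly:
merge E(12) and A(46): 58
merge F(56) and 58: 114
merge D(67) and C(72): 139
merge B(77) and 114: 191
merge 139 and 191: 330
The encoded length is the sum of every internal node's weight: 58 + 114 + 139 + 191 + 330 = 832 bits.

832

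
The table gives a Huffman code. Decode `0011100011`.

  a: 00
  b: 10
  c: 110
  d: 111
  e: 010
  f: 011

Read left to right; each codeword is recognised as soon as it completes (prefix code):
  00→a | 111→d | 00→a | 011→f
Decoded message: adaf

adaf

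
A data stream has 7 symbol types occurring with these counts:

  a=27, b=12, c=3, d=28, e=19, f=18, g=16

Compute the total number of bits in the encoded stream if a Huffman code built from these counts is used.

329

Greedily combine the two least-frequent nodes:
c(3) + b(12) → 15
15 + g(16) → 31
f(18) + e(19) → 37
a(27) + d(28) → 55
31 + 37 → 68
55 + 68 → 123
Total encoded bits = sum of merged weights = 15 + 31 + 37 + 55 + 68 + 123 = 329.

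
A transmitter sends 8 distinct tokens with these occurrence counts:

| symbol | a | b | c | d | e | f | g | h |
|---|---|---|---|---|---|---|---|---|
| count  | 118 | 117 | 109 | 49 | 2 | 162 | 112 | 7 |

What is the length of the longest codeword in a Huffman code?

Merge the two lowest-weight nodes at each step:
e(2) + h(7) → 9
9 + d(49) → 58
58 + c(109) → 167
g(112) + b(117) → 229
a(118) + f(162) → 280
167 + 229 → 396
280 + 396 → 676
The first pair merged (e, h) ends up deepest, at depth 5.

5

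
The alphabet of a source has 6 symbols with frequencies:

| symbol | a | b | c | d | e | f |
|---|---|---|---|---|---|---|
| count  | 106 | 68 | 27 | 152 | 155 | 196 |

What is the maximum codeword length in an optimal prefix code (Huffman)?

4

Merge the two lowest-weight nodes at each step:
merge c(27) and b(68): 95
merge 95 and a(106): 201
merge d(152) and e(155): 307
merge f(196) and 201: 397
merge 307 and 397: 704
The first pair merged (c, b) ends up deepest, at depth 4.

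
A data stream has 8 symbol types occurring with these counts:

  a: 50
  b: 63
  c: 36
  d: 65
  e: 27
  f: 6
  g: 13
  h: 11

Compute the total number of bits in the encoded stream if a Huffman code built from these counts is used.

Greedily combine the two least-frequent nodes:
combine f(6), h(11) → 17
combine g(13), 17 → 30
combine e(27), 30 → 57
combine c(36), a(50) → 86
combine 57, b(63) → 120
combine d(65), 86 → 151
combine 120, 151 → 271
Total encoded bits = sum of merged weights = 17 + 30 + 57 + 86 + 120 + 151 + 271 = 732.

732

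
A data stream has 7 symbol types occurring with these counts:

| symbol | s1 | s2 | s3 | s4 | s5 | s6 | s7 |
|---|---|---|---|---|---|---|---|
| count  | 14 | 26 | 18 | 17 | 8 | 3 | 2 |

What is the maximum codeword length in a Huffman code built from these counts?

5

Merge the two lowest-weight nodes at each step:
merge s7(2) and s6(3): 5
merge 5 and s5(8): 13
merge 13 and s1(14): 27
merge s4(17) and s3(18): 35
merge s2(26) and 27: 53
merge 35 and 53: 88
Maximum depth reached is 5.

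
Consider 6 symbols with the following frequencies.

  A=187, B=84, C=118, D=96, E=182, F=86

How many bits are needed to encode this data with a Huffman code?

Build the Huffman tree bottom-up:
merge B(84) and F(86): 170
merge D(96) and C(118): 214
merge 170 and E(182): 352
merge A(187) and 214: 401
merge 352 and 401: 753
Each symbol's bit-cost is frequency × depth; summing gives 1890 bits (equivalently 170 + 214 + 352 + 401 + 753).

1890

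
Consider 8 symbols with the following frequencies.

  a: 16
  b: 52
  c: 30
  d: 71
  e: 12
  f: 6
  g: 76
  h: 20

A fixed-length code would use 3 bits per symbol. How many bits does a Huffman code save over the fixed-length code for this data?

Fixed-length: 3 bits × 283 symbols = 849 bits.
Huffman merges:
f(6) + e(12) → 18
a(16) + 18 → 34
h(20) + c(30) → 50
34 + 50 → 84
b(52) + d(71) → 123
g(76) + 84 → 160
123 + 160 → 283
Huffman total = 18 + 34 + 50 + 84 + 123 + 160 + 283 = 752 bits.
Saving = 849 − 752 = 97 bits.

97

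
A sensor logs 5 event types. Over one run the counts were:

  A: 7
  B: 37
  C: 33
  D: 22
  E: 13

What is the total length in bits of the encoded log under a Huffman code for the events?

244

Merge the two smallest weights repeatedly:
merge A(7) and E(13): 20
merge 20 and D(22): 42
merge C(33) and B(37): 70
merge 42 and 70: 112
Total encoded bits = sum of merged weights = 20 + 42 + 70 + 112 = 244.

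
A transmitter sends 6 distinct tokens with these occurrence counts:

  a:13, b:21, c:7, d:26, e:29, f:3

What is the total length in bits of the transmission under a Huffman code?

Greedily combine the two least-frequent nodes:
merge f(3) and c(7): 10
merge 10 and a(13): 23
merge b(21) and 23: 44
merge d(26) and e(29): 55
merge 44 and 55: 99
The encoded length is the sum of every internal node's weight: 10 + 23 + 44 + 55 + 99 = 231 bits.

231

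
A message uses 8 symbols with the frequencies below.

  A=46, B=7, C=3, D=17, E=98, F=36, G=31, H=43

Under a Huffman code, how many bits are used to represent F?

Huffman merges, smallest pair first:
combine C(3), B(7) → 10
combine 10, D(17) → 27
combine 27, G(31) → 58
combine F(36), H(43) → 79
combine A(46), 58 → 104
combine 79, E(98) → 177
combine 104, 177 → 281
F sits 3 levels below the root, so its codeword is 3 bits.

3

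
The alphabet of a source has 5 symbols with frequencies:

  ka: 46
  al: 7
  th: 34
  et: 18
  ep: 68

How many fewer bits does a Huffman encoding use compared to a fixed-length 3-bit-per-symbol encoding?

157

Fixed-length: 3 bits × 173 symbols = 519 bits.
Huffman merges:
al(7) + et(18) → 25
25 + th(34) → 59
ka(46) + 59 → 105
ep(68) + 105 → 173
Huffman total = 25 + 59 + 105 + 173 = 362 bits.
Saving = 519 − 362 = 157 bits.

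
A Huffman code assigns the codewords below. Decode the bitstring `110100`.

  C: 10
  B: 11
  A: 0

Read left to right; each codeword is recognised as soon as it completes (prefix code):
  11→B | 0→A | 10→C | 0→A
Decoded message: BACA

BACA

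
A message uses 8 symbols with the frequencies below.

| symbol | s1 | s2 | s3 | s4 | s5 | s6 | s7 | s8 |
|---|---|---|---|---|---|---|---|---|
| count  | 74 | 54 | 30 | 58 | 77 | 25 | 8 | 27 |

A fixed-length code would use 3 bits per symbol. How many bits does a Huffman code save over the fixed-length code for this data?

Fixed-length: 3 bits × 353 symbols = 1059 bits.
Huffman merges:
combine s7(8), s6(25) → 33
combine s8(27), s3(30) → 57
combine 33, s2(54) → 87
combine 57, s4(58) → 115
combine s1(74), s5(77) → 151
combine 87, 115 → 202
combine 151, 202 → 353
Huffman total = 33 + 57 + 87 + 115 + 151 + 202 + 353 = 998 bits.
Saving = 1059 − 998 = 61 bits.

61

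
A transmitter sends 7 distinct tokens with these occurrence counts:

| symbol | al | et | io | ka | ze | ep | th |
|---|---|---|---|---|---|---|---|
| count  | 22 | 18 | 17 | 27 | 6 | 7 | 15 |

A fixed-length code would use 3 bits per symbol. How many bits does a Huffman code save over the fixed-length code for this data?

Fixed-length: 3 bits × 112 symbols = 336 bits.
Huffman merges:
merge ze(6) and ep(7): 13
merge 13 and th(15): 28
merge io(17) and et(18): 35
merge al(22) and ka(27): 49
merge 28 and 35: 63
merge 49 and 63: 112
Huffman total = 13 + 28 + 35 + 49 + 63 + 112 = 300 bits.
Saving = 336 − 300 = 36 bits.

36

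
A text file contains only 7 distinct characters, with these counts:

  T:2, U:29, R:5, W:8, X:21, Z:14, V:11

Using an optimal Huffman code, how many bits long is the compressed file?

Greedily combine the two least-frequent nodes:
merge T(2) and R(5): 7
merge 7 and W(8): 15
merge V(11) and Z(14): 25
merge 15 and X(21): 36
merge 25 and U(29): 54
merge 36 and 54: 90
Total encoded bits = sum of merged weights = 7 + 15 + 25 + 36 + 54 + 90 = 227.

227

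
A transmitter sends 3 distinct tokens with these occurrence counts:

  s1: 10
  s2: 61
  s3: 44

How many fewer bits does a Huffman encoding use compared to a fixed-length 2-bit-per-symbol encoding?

61

Fixed-length: 2 bits × 115 symbols = 230 bits.
Huffman merges:
combine s1(10), s3(44) → 54
combine 54, s2(61) → 115
Huffman total = 54 + 115 = 169 bits.
Saving = 230 − 169 = 61 bits.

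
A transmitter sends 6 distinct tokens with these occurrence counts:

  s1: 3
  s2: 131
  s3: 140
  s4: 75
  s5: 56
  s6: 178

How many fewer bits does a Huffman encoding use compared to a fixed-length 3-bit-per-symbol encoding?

390

Fixed-length: 3 bits × 583 symbols = 1749 bits.
Huffman merges:
s1(3) + s5(56) → 59
59 + s4(75) → 134
s2(131) + 134 → 265
s3(140) + s6(178) → 318
265 + 318 → 583
Huffman total = 59 + 134 + 265 + 318 + 583 = 1359 bits.
Saving = 1749 − 1359 = 390 bits.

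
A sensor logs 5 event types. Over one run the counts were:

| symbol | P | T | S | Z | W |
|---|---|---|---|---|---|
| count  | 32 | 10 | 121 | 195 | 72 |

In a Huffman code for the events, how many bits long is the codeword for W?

3

Build the tree from the bottom:
combine T(10), P(32) → 42
combine 42, W(72) → 114
combine 114, S(121) → 235
combine Z(195), 235 → 430
W's leaf is at depth 3, giving a 3-bit codeword.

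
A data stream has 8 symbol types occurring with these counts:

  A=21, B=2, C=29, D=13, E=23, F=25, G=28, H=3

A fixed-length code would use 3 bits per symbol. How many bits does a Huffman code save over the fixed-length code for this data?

34

Fixed-length: 3 bits × 144 symbols = 432 bits.
Huffman merges:
combine B(2), H(3) → 5
combine 5, D(13) → 18
combine 18, A(21) → 39
combine E(23), F(25) → 48
combine G(28), C(29) → 57
combine 39, 48 → 87
combine 57, 87 → 144
Huffman total = 5 + 18 + 39 + 48 + 57 + 87 + 144 = 398 bits.
Saving = 432 − 398 = 34 bits.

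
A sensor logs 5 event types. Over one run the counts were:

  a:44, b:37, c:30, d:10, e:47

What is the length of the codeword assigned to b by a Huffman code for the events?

Repeatedly merge the two smallest:
merge d(10) and c(30): 40
merge b(37) and 40: 77
merge a(44) and e(47): 91
merge 77 and 91: 168
b sits 2 levels below the root, so its codeword is 2 bits.

2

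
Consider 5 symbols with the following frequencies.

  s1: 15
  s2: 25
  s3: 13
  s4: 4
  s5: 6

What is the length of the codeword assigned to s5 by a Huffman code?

4

Build the tree from the bottom:
combine s4(4), s5(6) → 10
combine 10, s3(13) → 23
combine s1(15), 23 → 38
combine s2(25), 38 → 63
The subtree containing s5 is merged 4 times, so code length = 4.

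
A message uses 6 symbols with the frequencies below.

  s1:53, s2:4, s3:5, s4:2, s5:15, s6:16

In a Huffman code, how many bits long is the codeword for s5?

3

Repeatedly merge the two smallest:
merge s4(2) and s2(4): 6
merge s3(5) and 6: 11
merge 11 and s5(15): 26
merge s6(16) and 26: 42
merge 42 and s1(53): 95
s5's leaf is at depth 3, giving a 3-bit codeword.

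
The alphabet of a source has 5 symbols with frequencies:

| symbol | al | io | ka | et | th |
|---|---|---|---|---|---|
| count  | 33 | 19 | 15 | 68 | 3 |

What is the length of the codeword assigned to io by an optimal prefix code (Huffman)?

Build the tree from the bottom:
th(3) + ka(15) → 18
18 + io(19) → 37
al(33) + 37 → 70
et(68) + 70 → 138
io's leaf is at depth 3, giving a 3-bit codeword.

3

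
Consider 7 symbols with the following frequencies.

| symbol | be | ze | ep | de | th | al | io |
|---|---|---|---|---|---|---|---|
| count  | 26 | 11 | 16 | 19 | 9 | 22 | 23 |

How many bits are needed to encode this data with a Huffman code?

Build the Huffman tree bottom-up:
th(9) + ze(11) → 20
ep(16) + de(19) → 35
20 + al(22) → 42
io(23) + be(26) → 49
35 + 42 → 77
49 + 77 → 126
Total encoded bits = sum of merged weights = 20 + 35 + 42 + 49 + 77 + 126 = 349.

349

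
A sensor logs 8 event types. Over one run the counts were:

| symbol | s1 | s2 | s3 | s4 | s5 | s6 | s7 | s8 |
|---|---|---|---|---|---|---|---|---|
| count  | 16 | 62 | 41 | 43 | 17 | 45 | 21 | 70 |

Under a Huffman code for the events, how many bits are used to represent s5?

Huffman merges, smallest pair first:
merge s1(16) and s5(17): 33
merge s7(21) and 33: 54
merge s3(41) and s4(43): 84
merge s6(45) and 54: 99
merge s2(62) and s8(70): 132
merge 84 and 99: 183
merge 132 and 183: 315
The subtree containing s5 is merged 5 times, so code length = 5.

5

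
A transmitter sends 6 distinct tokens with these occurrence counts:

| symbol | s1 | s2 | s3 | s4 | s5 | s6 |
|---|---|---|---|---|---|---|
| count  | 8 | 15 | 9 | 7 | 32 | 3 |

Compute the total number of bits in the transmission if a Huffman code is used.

Build the Huffman tree bottom-up:
combine s6(3), s4(7) → 10
combine s1(8), s3(9) → 17
combine 10, s2(15) → 25
combine 17, 25 → 42
combine s5(32), 42 → 74
Total encoded bits = sum of merged weights = 10 + 17 + 25 + 42 + 74 = 168.

168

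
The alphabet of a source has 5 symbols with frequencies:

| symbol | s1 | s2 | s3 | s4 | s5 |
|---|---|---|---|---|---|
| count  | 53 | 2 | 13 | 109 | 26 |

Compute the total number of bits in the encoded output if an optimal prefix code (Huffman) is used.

Build the Huffman tree bottom-up:
combine s2(2), s3(13) → 15
combine 15, s5(26) → 41
combine 41, s1(53) → 94
combine 94, s4(109) → 203
Total encoded bits = sum of merged weights = 15 + 41 + 94 + 203 = 353.

353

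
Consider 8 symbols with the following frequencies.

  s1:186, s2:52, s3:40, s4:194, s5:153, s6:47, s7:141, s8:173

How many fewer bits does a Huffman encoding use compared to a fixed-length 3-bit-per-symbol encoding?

Fixed-length: 3 bits × 986 symbols = 2958 bits.
Huffman merges:
s3(40) + s6(47) → 87
s2(52) + 87 → 139
139 + s7(141) → 280
s5(153) + s8(173) → 326
s1(186) + s4(194) → 380
280 + 326 → 606
380 + 606 → 986
Huffman total = 87 + 139 + 280 + 326 + 380 + 606 + 986 = 2804 bits.
Saving = 2958 − 2804 = 154 bits.

154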